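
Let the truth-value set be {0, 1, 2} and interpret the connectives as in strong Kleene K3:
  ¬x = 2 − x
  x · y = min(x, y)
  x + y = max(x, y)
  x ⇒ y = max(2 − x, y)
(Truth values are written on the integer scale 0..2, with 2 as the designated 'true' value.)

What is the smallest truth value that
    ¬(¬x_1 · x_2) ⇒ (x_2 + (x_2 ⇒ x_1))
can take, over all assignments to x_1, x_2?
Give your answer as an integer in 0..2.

Take x_1 = 0, x_2 = 1:
¬x_1 = ¬0 = 2
¬x_1 · x_2 = 2 · 1 = 1
¬(¬x_1 · x_2) = ¬1 = 1
x_2 ⇒ x_1 = 1 ⇒ 0 = 1
x_2 + (x_2 ⇒ x_1) = 1 + 1 = 1
¬(¬x_1 · x_2) ⇒ (x_2 + (x_2 ⇒ x_1)) = 1 ⇒ 1 = 1
No assignment yields a value below 1, so this is the minimum.

1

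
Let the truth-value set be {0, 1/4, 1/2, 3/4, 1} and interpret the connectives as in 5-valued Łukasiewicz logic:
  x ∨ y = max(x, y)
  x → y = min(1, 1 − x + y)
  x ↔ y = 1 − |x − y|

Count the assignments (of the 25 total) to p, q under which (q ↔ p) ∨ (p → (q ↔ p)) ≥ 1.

value 1: 19 assignments (counts)
value 3/4: 2 assignments
value 1/2: 2 assignments
value 1/4: 1 assignment
value 0: 1 assignment
So 19 of the 25 assignments meet the threshold.

19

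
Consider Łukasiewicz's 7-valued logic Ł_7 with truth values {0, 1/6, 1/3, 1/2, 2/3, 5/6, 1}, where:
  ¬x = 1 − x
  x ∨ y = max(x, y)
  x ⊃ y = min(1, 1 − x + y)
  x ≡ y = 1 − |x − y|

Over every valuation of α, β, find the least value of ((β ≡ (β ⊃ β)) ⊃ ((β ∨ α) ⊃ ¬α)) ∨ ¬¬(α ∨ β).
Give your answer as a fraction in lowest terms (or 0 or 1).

Take α = 1/2, β = 5/6:
β ⊃ β = 5/6 ⊃ 5/6 = 1
β ≡ (β ⊃ β) = 5/6 ≡ 1 = 5/6
β ∨ α = 5/6 ∨ 1/2 = 5/6
¬α = ¬1/2 = 1/2
(β ∨ α) ⊃ ¬α = 5/6 ⊃ 1/2 = 2/3
(β ≡ (β ⊃ β)) ⊃ ((β ∨ α) ⊃ ¬α) = 5/6 ⊃ 2/3 = 5/6
α ∨ β = 1/2 ∨ 5/6 = 5/6
¬(α ∨ β) = ¬5/6 = 1/6
¬¬(α ∨ β) = ¬1/6 = 5/6
((β ≡ (β ⊃ β)) ⊃ ((β ∨ α) ⊃ ¬α)) ∨ ¬¬(α ∨ β) = 5/6 ∨ 5/6 = 5/6
No assignment yields a value below 5/6, so this is the minimum.

5/6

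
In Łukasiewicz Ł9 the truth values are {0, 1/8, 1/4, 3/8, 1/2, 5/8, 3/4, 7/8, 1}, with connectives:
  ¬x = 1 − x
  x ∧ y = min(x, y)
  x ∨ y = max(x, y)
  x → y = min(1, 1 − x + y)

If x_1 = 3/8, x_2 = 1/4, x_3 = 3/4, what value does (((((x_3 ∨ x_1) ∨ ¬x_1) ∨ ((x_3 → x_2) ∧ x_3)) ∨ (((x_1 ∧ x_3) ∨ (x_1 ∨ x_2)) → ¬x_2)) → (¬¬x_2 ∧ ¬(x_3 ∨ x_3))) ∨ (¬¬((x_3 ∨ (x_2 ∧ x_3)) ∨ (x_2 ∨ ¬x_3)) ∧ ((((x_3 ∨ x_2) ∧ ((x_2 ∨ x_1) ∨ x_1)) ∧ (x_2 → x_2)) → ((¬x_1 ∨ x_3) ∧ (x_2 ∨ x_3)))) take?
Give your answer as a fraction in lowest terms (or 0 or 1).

3/4

x_3 ∨ x_1 = 3/4 ∨ 3/8 = 3/4
¬x_1 = ¬3/8 = 5/8
(x_3 ∨ x_1) ∨ ¬x_1 = 3/4 ∨ 5/8 = 3/4
x_3 → x_2 = 3/4 → 1/4 = 1/2
(x_3 → x_2) ∧ x_3 = 1/2 ∧ 3/4 = 1/2
((x_3 ∨ x_1) ∨ ¬x_1) ∨ ((x_3 → x_2) ∧ x_3) = 3/4 ∨ 1/2 = 3/4
x_1 ∧ x_3 = 3/8 ∧ 3/4 = 3/8
x_1 ∨ x_2 = 3/8 ∨ 1/4 = 3/8
(x_1 ∧ x_3) ∨ (x_1 ∨ x_2) = 3/8 ∨ 3/8 = 3/8
¬x_2 = ¬1/4 = 3/4
((x_1 ∧ x_3) ∨ (x_1 ∨ x_2)) → ¬x_2 = 3/8 → 3/4 = 1
(((x_3 ∨ x_1) ∨ ¬x_1) ∨ ((x_3 → x_2) ∧ x_3)) ∨ (((x_1 ∧ x_3) ∨ (x_1 ∨ x_2)) → ¬x_2) = 3/4 ∨ 1 = 1
¬x_2 = ¬1/4 = 3/4
¬¬x_2 = ¬3/4 = 1/4
x_3 ∨ x_3 = 3/4 ∨ 3/4 = 3/4
¬(x_3 ∨ x_3) = ¬3/4 = 1/4
¬¬x_2 ∧ ¬(x_3 ∨ x_3) = 1/4 ∧ 1/4 = 1/4
((((x_3 ∨ x_1) ∨ ¬x_1) ∨ ((x_3 → x_2) ∧ x_3)) ∨ (((x_1 ∧ x_3) ∨ (x_1 ∨ x_2)) → ¬x_2)) → (¬¬x_2 ∧ ¬(x_3 ∨ x_3)) = 1 → 1/4 = 1/4
x_2 ∧ x_3 = 1/4 ∧ 3/4 = 1/4
x_3 ∨ (x_2 ∧ x_3) = 3/4 ∨ 1/4 = 3/4
¬x_3 = ¬3/4 = 1/4
x_2 ∨ ¬x_3 = 1/4 ∨ 1/4 = 1/4
(x_3 ∨ (x_2 ∧ x_3)) ∨ (x_2 ∨ ¬x_3) = 3/4 ∨ 1/4 = 3/4
¬((x_3 ∨ (x_2 ∧ x_3)) ∨ (x_2 ∨ ¬x_3)) = ¬3/4 = 1/4
¬¬((x_3 ∨ (x_2 ∧ x_3)) ∨ (x_2 ∨ ¬x_3)) = ¬1/4 = 3/4
x_3 ∨ x_2 = 3/4 ∨ 1/4 = 3/4
x_2 ∨ x_1 = 1/4 ∨ 3/8 = 3/8
(x_2 ∨ x_1) ∨ x_1 = 3/8 ∨ 3/8 = 3/8
(x_3 ∨ x_2) ∧ ((x_2 ∨ x_1) ∨ x_1) = 3/4 ∧ 3/8 = 3/8
x_2 → x_2 = 1/4 → 1/4 = 1
((x_3 ∨ x_2) ∧ ((x_2 ∨ x_1) ∨ x_1)) ∧ (x_2 → x_2) = 3/8 ∧ 1 = 3/8
¬x_1 = ¬3/8 = 5/8
¬x_1 ∨ x_3 = 5/8 ∨ 3/4 = 3/4
x_2 ∨ x_3 = 1/4 ∨ 3/4 = 3/4
(¬x_1 ∨ x_3) ∧ (x_2 ∨ x_3) = 3/4 ∧ 3/4 = 3/4
(((x_3 ∨ x_2) ∧ ((x_2 ∨ x_1) ∨ x_1)) ∧ (x_2 → x_2)) → ((¬x_1 ∨ x_3) ∧ (x_2 ∨ x_3)) = 3/8 → 3/4 = 1
¬¬((x_3 ∨ (x_2 ∧ x_3)) ∨ (x_2 ∨ ¬x_3)) ∧ ((((x_3 ∨ x_2) ∧ ((x_2 ∨ x_1) ∨ x_1)) ∧ (x_2 → x_2)) → ((¬x_1 ∨ x_3) ∧ (x_2 ∨ x_3))) = 3/4 ∧ 1 = 3/4
(((((x_3 ∨ x_1) ∨ ¬x_1) ∨ ((x_3 → x_2) ∧ x_3)) ∨ (((x_1 ∧ x_3) ∨ (x_1 ∨ x_2)) → ¬x_2)) → (¬¬x_2 ∧ ¬(x_3 ∨ x_3))) ∨ (¬¬((x_3 ∨ (x_2 ∧ x_3)) ∨ (x_2 ∨ ¬x_3)) ∧ ((((x_3 ∨ x_2) ∧ ((x_2 ∨ x_1) ∨ x_1)) ∧ (x_2 → x_2)) → ((¬x_1 ∨ x_3) ∧ (x_2 ∨ x_3)))) = 1/4 ∨ 3/4 = 3/4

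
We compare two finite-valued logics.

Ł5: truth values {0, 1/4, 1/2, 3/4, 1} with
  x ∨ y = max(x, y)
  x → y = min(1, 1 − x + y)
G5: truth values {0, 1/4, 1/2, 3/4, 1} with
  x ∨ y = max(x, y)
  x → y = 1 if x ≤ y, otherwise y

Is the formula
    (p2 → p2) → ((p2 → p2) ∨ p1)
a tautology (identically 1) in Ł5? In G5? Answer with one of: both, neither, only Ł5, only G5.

In Ł5: every assignment gives 1 — tautology.
In G5: every assignment gives 1 — tautology.

both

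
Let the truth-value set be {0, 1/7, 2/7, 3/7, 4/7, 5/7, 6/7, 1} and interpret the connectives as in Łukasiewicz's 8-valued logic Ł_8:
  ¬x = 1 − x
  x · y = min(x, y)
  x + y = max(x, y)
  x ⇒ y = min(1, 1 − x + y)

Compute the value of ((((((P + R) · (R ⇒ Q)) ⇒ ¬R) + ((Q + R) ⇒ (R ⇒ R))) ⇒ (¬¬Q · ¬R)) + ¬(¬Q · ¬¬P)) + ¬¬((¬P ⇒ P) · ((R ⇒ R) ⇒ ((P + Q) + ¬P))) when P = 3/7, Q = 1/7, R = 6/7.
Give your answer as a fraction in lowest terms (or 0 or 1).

P + R = 3/7 + 6/7 = 6/7
R ⇒ Q = 6/7 ⇒ 1/7 = 2/7
(P + R) · (R ⇒ Q) = 6/7 · 2/7 = 2/7
¬R = ¬6/7 = 1/7
((P + R) · (R ⇒ Q)) ⇒ ¬R = 2/7 ⇒ 1/7 = 6/7
Q + R = 1/7 + 6/7 = 6/7
R ⇒ R = 6/7 ⇒ 6/7 = 1
(Q + R) ⇒ (R ⇒ R) = 6/7 ⇒ 1 = 1
(((P + R) · (R ⇒ Q)) ⇒ ¬R) + ((Q + R) ⇒ (R ⇒ R)) = 6/7 + 1 = 1
¬Q = ¬1/7 = 6/7
¬¬Q = ¬6/7 = 1/7
¬R = ¬6/7 = 1/7
¬¬Q · ¬R = 1/7 · 1/7 = 1/7
((((P + R) · (R ⇒ Q)) ⇒ ¬R) + ((Q + R) ⇒ (R ⇒ R))) ⇒ (¬¬Q · ¬R) = 1 ⇒ 1/7 = 1/7
¬Q = ¬1/7 = 6/7
¬P = ¬3/7 = 4/7
¬¬P = ¬4/7 = 3/7
¬Q · ¬¬P = 6/7 · 3/7 = 3/7
¬(¬Q · ¬¬P) = ¬3/7 = 4/7
(((((P + R) · (R ⇒ Q)) ⇒ ¬R) + ((Q + R) ⇒ (R ⇒ R))) ⇒ (¬¬Q · ¬R)) + ¬(¬Q · ¬¬P) = 1/7 + 4/7 = 4/7
¬P = ¬3/7 = 4/7
¬P ⇒ P = 4/7 ⇒ 3/7 = 6/7
R ⇒ R = 6/7 ⇒ 6/7 = 1
P + Q = 3/7 + 1/7 = 3/7
¬P = ¬3/7 = 4/7
(P + Q) + ¬P = 3/7 + 4/7 = 4/7
(R ⇒ R) ⇒ ((P + Q) + ¬P) = 1 ⇒ 4/7 = 4/7
(¬P ⇒ P) · ((R ⇒ R) ⇒ ((P + Q) + ¬P)) = 6/7 · 4/7 = 4/7
¬((¬P ⇒ P) · ((R ⇒ R) ⇒ ((P + Q) + ¬P))) = ¬4/7 = 3/7
¬¬((¬P ⇒ P) · ((R ⇒ R) ⇒ ((P + Q) + ¬P))) = ¬3/7 = 4/7
((((((P + R) · (R ⇒ Q)) ⇒ ¬R) + ((Q + R) ⇒ (R ⇒ R))) ⇒ (¬¬Q · ¬R)) + ¬(¬Q · ¬¬P)) + ¬¬((¬P ⇒ P) · ((R ⇒ R) ⇒ ((P + Q) + ¬P))) = 4/7 + 4/7 = 4/7

4/7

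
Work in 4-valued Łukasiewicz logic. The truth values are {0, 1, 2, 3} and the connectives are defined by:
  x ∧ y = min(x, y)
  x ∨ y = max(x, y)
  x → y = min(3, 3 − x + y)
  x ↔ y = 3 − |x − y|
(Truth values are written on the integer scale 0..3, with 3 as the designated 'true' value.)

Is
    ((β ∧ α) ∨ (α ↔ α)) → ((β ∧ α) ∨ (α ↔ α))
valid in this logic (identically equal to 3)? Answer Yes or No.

Yes

α = 0, β = 0 ↦ 3
α = 0, β = 1 ↦ 3
α = 0, β = 2 ↦ 3
α = 0, β = 3 ↦ 3
α = 1, β = 0 ↦ 3
α = 1, β = 1 ↦ 3
α = 1, β = 2 ↦ 3
α = 1, β = 3 ↦ 3
α = 2, β = 0 ↦ 3
α = 2, β = 1 ↦ 3
α = 2, β = 2 ↦ 3
α = 2, β = 3 ↦ 3
α = 3, β = 0 ↦ 3
α = 3, β = 1 ↦ 3
α = 3, β = 2 ↦ 3
α = 3, β = 3 ↦ 3
Every assignment gives a value ≥ 3.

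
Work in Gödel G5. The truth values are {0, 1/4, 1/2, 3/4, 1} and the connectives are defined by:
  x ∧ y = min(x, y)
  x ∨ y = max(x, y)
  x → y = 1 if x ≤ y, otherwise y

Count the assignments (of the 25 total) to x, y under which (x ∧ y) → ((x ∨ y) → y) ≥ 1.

25

value 1: 25 assignments (counts)
So 25 of the 25 assignments meet the threshold.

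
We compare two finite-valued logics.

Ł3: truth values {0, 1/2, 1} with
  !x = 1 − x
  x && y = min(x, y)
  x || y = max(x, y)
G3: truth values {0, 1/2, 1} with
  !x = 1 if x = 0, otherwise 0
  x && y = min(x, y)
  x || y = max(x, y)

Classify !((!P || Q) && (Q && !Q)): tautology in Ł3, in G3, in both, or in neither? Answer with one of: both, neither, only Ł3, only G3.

In Ł3: at P = 0, Q = 1/2 the value is 1/2 — not a tautology.
In G3: every assignment gives 1 — tautology.

only G3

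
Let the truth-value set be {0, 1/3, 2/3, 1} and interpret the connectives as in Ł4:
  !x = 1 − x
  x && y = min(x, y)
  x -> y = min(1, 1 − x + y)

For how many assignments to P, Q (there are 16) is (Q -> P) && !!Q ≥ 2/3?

5

P = 0, Q = 0 ↦ 0  <
P = 0, Q = 1/3 ↦ 1/3  <
P = 0, Q = 2/3 ↦ 1/3  <
P = 0, Q = 1 ↦ 0  <
P = 1/3, Q = 0 ↦ 0  <
P = 1/3, Q = 1/3 ↦ 1/3  <
P = 1/3, Q = 2/3 ↦ 2/3  ≥
P = 1/3, Q = 1 ↦ 1/3  <
P = 2/3, Q = 0 ↦ 0  <
P = 2/3, Q = 1/3 ↦ 1/3  <
P = 2/3, Q = 2/3 ↦ 2/3  ≥
P = 2/3, Q = 1 ↦ 2/3  ≥
P = 1, Q = 0 ↦ 0  <
P = 1, Q = 1/3 ↦ 1/3  <
P = 1, Q = 2/3 ↦ 2/3  ≥
P = 1, Q = 1 ↦ 1  ≥
So 5 of the 16 assignments meet the threshold.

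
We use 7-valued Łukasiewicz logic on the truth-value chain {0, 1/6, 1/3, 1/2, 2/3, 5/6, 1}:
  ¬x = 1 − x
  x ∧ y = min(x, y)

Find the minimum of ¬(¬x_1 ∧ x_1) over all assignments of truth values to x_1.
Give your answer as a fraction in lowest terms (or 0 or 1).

1/2

Take x_1 = 1/2:
¬x_1 = ¬1/2 = 1/2
¬x_1 ∧ x_1 = 1/2 ∧ 1/2 = 1/2
¬(¬x_1 ∧ x_1) = ¬1/2 = 1/2
No assignment yields a value below 1/2, so this is the minimum.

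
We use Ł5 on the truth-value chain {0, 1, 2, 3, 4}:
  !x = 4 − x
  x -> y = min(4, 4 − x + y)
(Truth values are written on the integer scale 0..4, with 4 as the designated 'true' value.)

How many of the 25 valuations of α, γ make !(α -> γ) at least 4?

1

value 4: 1 assignment (counts)
value 3: 2 assignments
value 2: 3 assignments
value 1: 4 assignments
value 0: 15 assignments
So 1 of the 25 assignments meets the threshold.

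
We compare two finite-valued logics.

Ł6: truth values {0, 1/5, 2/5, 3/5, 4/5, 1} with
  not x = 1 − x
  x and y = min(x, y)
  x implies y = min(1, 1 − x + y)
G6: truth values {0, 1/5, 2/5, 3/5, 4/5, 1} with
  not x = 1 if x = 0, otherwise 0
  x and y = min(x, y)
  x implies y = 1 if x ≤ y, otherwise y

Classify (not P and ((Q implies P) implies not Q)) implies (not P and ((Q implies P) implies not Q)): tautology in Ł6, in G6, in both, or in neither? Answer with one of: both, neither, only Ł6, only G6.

In Ł6: every assignment gives 1 — tautology.
In G6: every assignment gives 1 — tautology.

both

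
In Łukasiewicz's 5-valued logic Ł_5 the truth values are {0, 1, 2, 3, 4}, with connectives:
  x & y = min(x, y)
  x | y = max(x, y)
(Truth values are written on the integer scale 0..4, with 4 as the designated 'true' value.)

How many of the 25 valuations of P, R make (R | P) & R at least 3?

value 4: 5 assignments (counts)
value 3: 5 assignments (counts)
value 2: 5 assignments
value 1: 5 assignments
value 0: 5 assignments
So 10 of the 25 assignments meet the threshold.

10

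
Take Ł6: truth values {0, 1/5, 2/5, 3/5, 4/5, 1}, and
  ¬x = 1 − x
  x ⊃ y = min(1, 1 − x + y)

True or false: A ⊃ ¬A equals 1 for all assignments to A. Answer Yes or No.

No

Counterexample: take A = 3/5.
¬A = ¬3/5 = 2/5
A ⊃ ¬A = 3/5 ⊃ 2/5 = 4/5
This gives 4/5 ≠ 1.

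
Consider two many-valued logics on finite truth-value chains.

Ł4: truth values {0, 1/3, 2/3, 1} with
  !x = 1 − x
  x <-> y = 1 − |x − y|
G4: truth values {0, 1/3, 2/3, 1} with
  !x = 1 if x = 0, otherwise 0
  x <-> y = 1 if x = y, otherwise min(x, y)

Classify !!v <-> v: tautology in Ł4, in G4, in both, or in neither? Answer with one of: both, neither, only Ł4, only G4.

In Ł4: every assignment gives 1 — tautology.
In G4: at v = 1/3 the value is 1/3 — not a tautology.

only Ł4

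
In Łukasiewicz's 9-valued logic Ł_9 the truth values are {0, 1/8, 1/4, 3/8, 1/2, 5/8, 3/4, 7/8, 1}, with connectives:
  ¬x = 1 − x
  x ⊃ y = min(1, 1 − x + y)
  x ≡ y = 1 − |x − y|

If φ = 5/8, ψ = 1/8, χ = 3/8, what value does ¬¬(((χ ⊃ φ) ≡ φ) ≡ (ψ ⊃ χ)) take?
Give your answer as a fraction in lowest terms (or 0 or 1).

χ ⊃ φ = 3/8 ⊃ 5/8 = 1
(χ ⊃ φ) ≡ φ = 1 ≡ 5/8 = 5/8
ψ ⊃ χ = 1/8 ⊃ 3/8 = 1
((χ ⊃ φ) ≡ φ) ≡ (ψ ⊃ χ) = 5/8 ≡ 1 = 5/8
¬(((χ ⊃ φ) ≡ φ) ≡ (ψ ⊃ χ)) = ¬5/8 = 3/8
¬¬(((χ ⊃ φ) ≡ φ) ≡ (ψ ⊃ χ)) = ¬3/8 = 5/8

5/8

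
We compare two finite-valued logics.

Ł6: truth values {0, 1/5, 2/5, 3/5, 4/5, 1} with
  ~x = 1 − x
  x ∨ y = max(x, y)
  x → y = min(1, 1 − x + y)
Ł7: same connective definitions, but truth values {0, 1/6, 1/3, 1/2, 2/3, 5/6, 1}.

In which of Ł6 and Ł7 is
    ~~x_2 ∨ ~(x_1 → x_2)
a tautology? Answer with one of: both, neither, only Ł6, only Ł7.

In Ł6: at x_1 = 0, x_2 = 0 the value is 0 — not a tautology.
In Ł7: at x_1 = 0, x_2 = 0 the value is 0 — not a tautology.

neither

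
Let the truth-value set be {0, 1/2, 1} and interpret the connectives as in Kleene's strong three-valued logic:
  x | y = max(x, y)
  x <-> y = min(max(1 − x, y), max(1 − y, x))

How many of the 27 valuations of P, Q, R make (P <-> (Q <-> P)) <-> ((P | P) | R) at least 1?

5

value 1: 5 assignments (counts)
value 1/2: 17 assignments
value 0: 5 assignments
So 5 of the 27 assignments meet the threshold.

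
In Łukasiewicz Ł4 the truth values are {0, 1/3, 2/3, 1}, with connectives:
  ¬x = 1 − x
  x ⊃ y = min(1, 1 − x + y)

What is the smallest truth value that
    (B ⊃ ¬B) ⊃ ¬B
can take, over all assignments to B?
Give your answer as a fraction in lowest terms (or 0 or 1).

2/3

Take B = 1/3:
¬B = ¬1/3 = 2/3
B ⊃ ¬B = 1/3 ⊃ 2/3 = 1
¬B = ¬1/3 = 2/3
(B ⊃ ¬B) ⊃ ¬B = 1 ⊃ 2/3 = 2/3
No assignment yields a value below 2/3, so this is the minimum.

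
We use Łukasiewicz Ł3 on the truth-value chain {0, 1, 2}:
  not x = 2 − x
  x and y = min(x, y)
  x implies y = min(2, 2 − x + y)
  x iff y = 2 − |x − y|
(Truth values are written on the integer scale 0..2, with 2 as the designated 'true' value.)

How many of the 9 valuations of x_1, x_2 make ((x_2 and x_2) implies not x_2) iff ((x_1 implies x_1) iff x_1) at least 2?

x_1 = 0, x_2 = 0 ↦ 0  <
x_1 = 0, x_2 = 1 ↦ 0  <
x_1 = 0, x_2 = 2 ↦ 2  ≥
x_1 = 1, x_2 = 0 ↦ 1  <
x_1 = 1, x_2 = 1 ↦ 1  <
x_1 = 1, x_2 = 2 ↦ 1  <
x_1 = 2, x_2 = 0 ↦ 2  ≥
x_1 = 2, x_2 = 1 ↦ 2  ≥
x_1 = 2, x_2 = 2 ↦ 0  <
So 3 of the 9 assignments meet the threshold.

3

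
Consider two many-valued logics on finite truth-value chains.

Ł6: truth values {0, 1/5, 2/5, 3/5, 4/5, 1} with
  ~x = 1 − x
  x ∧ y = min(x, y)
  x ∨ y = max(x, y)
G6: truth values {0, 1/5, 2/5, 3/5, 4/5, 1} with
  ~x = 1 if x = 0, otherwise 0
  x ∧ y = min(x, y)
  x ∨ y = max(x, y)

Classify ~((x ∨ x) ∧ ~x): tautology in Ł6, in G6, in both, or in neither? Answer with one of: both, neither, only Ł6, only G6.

In Ł6: at x = 1/5 the value is 4/5 — not a tautology.
In G6: every assignment gives 1 — tautology.

only G6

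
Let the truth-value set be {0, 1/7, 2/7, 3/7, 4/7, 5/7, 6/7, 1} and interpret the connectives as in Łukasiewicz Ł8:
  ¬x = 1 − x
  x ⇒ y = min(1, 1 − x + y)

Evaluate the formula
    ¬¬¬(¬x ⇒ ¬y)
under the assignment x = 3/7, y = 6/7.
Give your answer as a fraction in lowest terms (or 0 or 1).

3/7

¬x = ¬3/7 = 4/7
¬y = ¬6/7 = 1/7
¬x ⇒ ¬y = 4/7 ⇒ 1/7 = 4/7
¬(¬x ⇒ ¬y) = ¬4/7 = 3/7
¬¬(¬x ⇒ ¬y) = ¬3/7 = 4/7
¬¬¬(¬x ⇒ ¬y) = ¬4/7 = 3/7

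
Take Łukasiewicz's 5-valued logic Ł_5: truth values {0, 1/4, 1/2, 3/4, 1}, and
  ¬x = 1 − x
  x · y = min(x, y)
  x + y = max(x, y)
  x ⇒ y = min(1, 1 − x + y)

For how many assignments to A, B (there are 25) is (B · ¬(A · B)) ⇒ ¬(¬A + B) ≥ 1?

15

value 1: 15 assignments (counts)
value 3/4: 4 assignments
value 1/2: 3 assignments
value 1/4: 2 assignments
value 0: 1 assignment
So 15 of the 25 assignments meet the threshold.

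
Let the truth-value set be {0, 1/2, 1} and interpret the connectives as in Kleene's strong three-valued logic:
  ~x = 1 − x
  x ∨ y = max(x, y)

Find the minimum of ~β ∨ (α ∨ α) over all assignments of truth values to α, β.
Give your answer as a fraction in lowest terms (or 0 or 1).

Take α = 0, β = 1:
~β = ~1 = 0
α ∨ α = 0 ∨ 0 = 0
~β ∨ (α ∨ α) = 0 ∨ 0 = 0
No assignment yields a value below 0, so this is the minimum.

0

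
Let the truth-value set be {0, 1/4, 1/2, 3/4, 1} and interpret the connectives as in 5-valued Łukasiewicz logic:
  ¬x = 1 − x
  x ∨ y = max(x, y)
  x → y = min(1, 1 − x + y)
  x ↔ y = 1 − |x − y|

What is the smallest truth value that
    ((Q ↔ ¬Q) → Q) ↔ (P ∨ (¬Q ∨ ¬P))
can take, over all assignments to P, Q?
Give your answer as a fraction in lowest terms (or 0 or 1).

Take P = 0, Q = 1/2:
¬Q = ¬1/2 = 1/2
Q ↔ ¬Q = 1/2 ↔ 1/2 = 1
(Q ↔ ¬Q) → Q = 1 → 1/2 = 1/2
¬Q = ¬1/2 = 1/2
¬P = ¬0 = 1
¬Q ∨ ¬P = 1/2 ∨ 1 = 1
P ∨ (¬Q ∨ ¬P) = 0 ∨ 1 = 1
((Q ↔ ¬Q) → Q) ↔ (P ∨ (¬Q ∨ ¬P)) = 1/2 ↔ 1 = 1/2
No assignment yields a value below 1/2, so this is the minimum.

1/2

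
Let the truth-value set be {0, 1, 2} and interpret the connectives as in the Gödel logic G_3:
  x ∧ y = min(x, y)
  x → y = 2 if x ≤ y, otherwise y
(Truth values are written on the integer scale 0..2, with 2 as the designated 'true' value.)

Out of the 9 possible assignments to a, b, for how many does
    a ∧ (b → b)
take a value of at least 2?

a = 0, b = 0 ↦ 0  <
a = 0, b = 1 ↦ 0  <
a = 0, b = 2 ↦ 0  <
a = 1, b = 0 ↦ 1  <
a = 1, b = 1 ↦ 1  <
a = 1, b = 2 ↦ 1  <
a = 2, b = 0 ↦ 2  ≥
a = 2, b = 1 ↦ 2  ≥
a = 2, b = 2 ↦ 2  ≥
So 3 of the 9 assignments meet the threshold.

3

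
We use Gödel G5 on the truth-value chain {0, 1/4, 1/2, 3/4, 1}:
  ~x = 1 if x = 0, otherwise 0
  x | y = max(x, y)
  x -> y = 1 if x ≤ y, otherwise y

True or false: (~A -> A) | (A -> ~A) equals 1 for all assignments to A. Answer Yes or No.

Yes

A = 0 ↦ 1
A = 1/4 ↦ 1
A = 1/2 ↦ 1
A = 3/4 ↦ 1
A = 1 ↦ 1
Every assignment gives a value ≥ 1.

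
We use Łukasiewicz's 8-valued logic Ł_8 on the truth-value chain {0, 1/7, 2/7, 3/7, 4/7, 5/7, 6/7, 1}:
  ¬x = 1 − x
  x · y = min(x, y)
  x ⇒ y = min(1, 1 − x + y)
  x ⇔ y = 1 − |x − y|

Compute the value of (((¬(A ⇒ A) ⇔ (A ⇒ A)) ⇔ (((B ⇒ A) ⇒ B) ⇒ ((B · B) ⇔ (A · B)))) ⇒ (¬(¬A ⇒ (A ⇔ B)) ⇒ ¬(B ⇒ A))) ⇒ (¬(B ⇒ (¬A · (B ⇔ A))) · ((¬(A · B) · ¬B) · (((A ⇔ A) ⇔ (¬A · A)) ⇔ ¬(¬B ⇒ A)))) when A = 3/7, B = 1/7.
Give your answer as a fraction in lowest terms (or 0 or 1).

0

A ⇒ A = 3/7 ⇒ 3/7 = 1
¬(A ⇒ A) = ¬1 = 0
A ⇒ A = 3/7 ⇒ 3/7 = 1
¬(A ⇒ A) ⇔ (A ⇒ A) = 0 ⇔ 1 = 0
B ⇒ A = 1/7 ⇒ 3/7 = 1
(B ⇒ A) ⇒ B = 1 ⇒ 1/7 = 1/7
B · B = 1/7 · 1/7 = 1/7
A · B = 3/7 · 1/7 = 1/7
(B · B) ⇔ (A · B) = 1/7 ⇔ 1/7 = 1
((B ⇒ A) ⇒ B) ⇒ ((B · B) ⇔ (A · B)) = 1/7 ⇒ 1 = 1
(¬(A ⇒ A) ⇔ (A ⇒ A)) ⇔ (((B ⇒ A) ⇒ B) ⇒ ((B · B) ⇔ (A · B))) = 0 ⇔ 1 = 0
¬A = ¬3/7 = 4/7
A ⇔ B = 3/7 ⇔ 1/7 = 5/7
¬A ⇒ (A ⇔ B) = 4/7 ⇒ 5/7 = 1
¬(¬A ⇒ (A ⇔ B)) = ¬1 = 0
B ⇒ A = 1/7 ⇒ 3/7 = 1
¬(B ⇒ A) = ¬1 = 0
¬(¬A ⇒ (A ⇔ B)) ⇒ ¬(B ⇒ A) = 0 ⇒ 0 = 1
((¬(A ⇒ A) ⇔ (A ⇒ A)) ⇔ (((B ⇒ A) ⇒ B) ⇒ ((B · B) ⇔ (A · B)))) ⇒ (¬(¬A ⇒ (A ⇔ B)) ⇒ ¬(B ⇒ A)) = 0 ⇒ 1 = 1
¬A = ¬3/7 = 4/7
B ⇔ A = 1/7 ⇔ 3/7 = 5/7
¬A · (B ⇔ A) = 4/7 · 5/7 = 4/7
B ⇒ (¬A · (B ⇔ A)) = 1/7 ⇒ 4/7 = 1
¬(B ⇒ (¬A · (B ⇔ A))) = ¬1 = 0
A · B = 3/7 · 1/7 = 1/7
¬(A · B) = ¬1/7 = 6/7
¬B = ¬1/7 = 6/7
¬(A · B) · ¬B = 6/7 · 6/7 = 6/7
A ⇔ A = 3/7 ⇔ 3/7 = 1
¬A = ¬3/7 = 4/7
¬A · A = 4/7 · 3/7 = 3/7
(A ⇔ A) ⇔ (¬A · A) = 1 ⇔ 3/7 = 3/7
¬B = ¬1/7 = 6/7
¬B ⇒ A = 6/7 ⇒ 3/7 = 4/7
¬(¬B ⇒ A) = ¬4/7 = 3/7
((A ⇔ A) ⇔ (¬A · A)) ⇔ ¬(¬B ⇒ A) = 3/7 ⇔ 3/7 = 1
(¬(A · B) · ¬B) · (((A ⇔ A) ⇔ (¬A · A)) ⇔ ¬(¬B ⇒ A)) = 6/7 · 1 = 6/7
¬(B ⇒ (¬A · (B ⇔ A))) · ((¬(A · B) · ¬B) · (((A ⇔ A) ⇔ (¬A · A)) ⇔ ¬(¬B ⇒ A))) = 0 · 6/7 = 0
(((¬(A ⇒ A) ⇔ (A ⇒ A)) ⇔ (((B ⇒ A) ⇒ B) ⇒ ((B · B) ⇔ (A · B)))) ⇒ (¬(¬A ⇒ (A ⇔ B)) ⇒ ¬(B ⇒ A))) ⇒ (¬(B ⇒ (¬A · (B ⇔ A))) · ((¬(A · B) · ¬B) · (((A ⇔ A) ⇔ (¬A · A)) ⇔ ¬(¬B ⇒ A)))) = 1 ⇒ 0 = 0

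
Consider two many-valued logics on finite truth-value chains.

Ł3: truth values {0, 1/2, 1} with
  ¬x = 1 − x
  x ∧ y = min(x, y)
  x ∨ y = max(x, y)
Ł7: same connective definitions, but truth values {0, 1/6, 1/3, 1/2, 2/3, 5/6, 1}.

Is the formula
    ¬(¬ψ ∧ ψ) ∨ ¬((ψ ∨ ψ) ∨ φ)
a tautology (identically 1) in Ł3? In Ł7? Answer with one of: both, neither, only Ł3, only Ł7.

neither

In Ł3: at φ = 0, ψ = 1/2 the value is 1/2 — not a tautology.
In Ł7: at φ = 0, ψ = 1/6 the value is 5/6 — not a tautology.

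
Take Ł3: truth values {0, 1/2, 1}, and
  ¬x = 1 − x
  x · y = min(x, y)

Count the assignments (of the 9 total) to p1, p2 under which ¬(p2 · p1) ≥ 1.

5

p1 = 0, p2 = 0 ↦ 1  ≥
p1 = 0, p2 = 1/2 ↦ 1  ≥
p1 = 0, p2 = 1 ↦ 1  ≥
p1 = 1/2, p2 = 0 ↦ 1  ≥
p1 = 1/2, p2 = 1/2 ↦ 1/2  <
p1 = 1/2, p2 = 1 ↦ 1/2  <
p1 = 1, p2 = 0 ↦ 1  ≥
p1 = 1, p2 = 1/2 ↦ 1/2  <
p1 = 1, p2 = 1 ↦ 0  <
So 5 of the 9 assignments meet the threshold.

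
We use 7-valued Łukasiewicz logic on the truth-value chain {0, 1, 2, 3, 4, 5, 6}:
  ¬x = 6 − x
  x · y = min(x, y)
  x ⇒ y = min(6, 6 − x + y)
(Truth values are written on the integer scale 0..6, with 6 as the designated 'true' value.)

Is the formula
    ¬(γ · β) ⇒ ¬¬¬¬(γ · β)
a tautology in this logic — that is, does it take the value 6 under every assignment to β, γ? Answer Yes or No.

No

Counterexample: take β = 0, γ = 0.
γ · β = 0 · 0 = 0
¬(γ · β) = ¬0 = 6
γ · β = 0 · 0 = 0
¬(γ · β) = ¬0 = 6
¬¬(γ · β) = ¬6 = 0
¬¬¬(γ · β) = ¬0 = 6
¬¬¬¬(γ · β) = ¬6 = 0
¬(γ · β) ⇒ ¬¬¬¬(γ · β) = 6 ⇒ 0 = 0
This gives 0 ≠ 6.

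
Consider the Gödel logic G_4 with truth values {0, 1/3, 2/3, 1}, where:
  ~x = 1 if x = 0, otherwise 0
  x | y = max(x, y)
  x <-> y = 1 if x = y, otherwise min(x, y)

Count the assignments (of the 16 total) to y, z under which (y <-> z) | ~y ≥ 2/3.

9

y = 0, z = 0 ↦ 1  ≥
y = 0, z = 1/3 ↦ 1  ≥
y = 0, z = 2/3 ↦ 1  ≥
y = 0, z = 1 ↦ 1  ≥
y = 1/3, z = 0 ↦ 0  <
y = 1/3, z = 1/3 ↦ 1  ≥
y = 1/3, z = 2/3 ↦ 1/3  <
y = 1/3, z = 1 ↦ 1/3  <
y = 2/3, z = 0 ↦ 0  <
y = 2/3, z = 1/3 ↦ 1/3  <
y = 2/3, z = 2/3 ↦ 1  ≥
y = 2/3, z = 1 ↦ 2/3  ≥
y = 1, z = 0 ↦ 0  <
y = 1, z = 1/3 ↦ 1/3  <
y = 1, z = 2/3 ↦ 2/3  ≥
y = 1, z = 1 ↦ 1  ≥
So 9 of the 16 assignments meet the threshold.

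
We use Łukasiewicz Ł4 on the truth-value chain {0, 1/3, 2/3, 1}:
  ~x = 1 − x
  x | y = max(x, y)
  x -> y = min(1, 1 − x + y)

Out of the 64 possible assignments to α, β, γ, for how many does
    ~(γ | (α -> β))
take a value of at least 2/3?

6

value 1: 1 assignment (counts)
value 2/3: 5 assignments (counts)
value 1/3: 12 assignments
value 0: 46 assignments
So 6 of the 64 assignments meet the threshold.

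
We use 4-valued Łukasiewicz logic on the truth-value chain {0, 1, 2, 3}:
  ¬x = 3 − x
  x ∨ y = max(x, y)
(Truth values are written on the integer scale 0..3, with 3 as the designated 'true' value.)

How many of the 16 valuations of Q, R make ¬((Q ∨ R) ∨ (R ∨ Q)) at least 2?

Q = 0, R = 0 ↦ 3  ≥
Q = 0, R = 1 ↦ 2  ≥
Q = 0, R = 2 ↦ 1  <
Q = 0, R = 3 ↦ 0  <
Q = 1, R = 0 ↦ 2  ≥
Q = 1, R = 1 ↦ 2  ≥
Q = 1, R = 2 ↦ 1  <
Q = 1, R = 3 ↦ 0  <
Q = 2, R = 0 ↦ 1  <
Q = 2, R = 1 ↦ 1  <
Q = 2, R = 2 ↦ 1  <
Q = 2, R = 3 ↦ 0  <
Q = 3, R = 0 ↦ 0  <
Q = 3, R = 1 ↦ 0  <
Q = 3, R = 2 ↦ 0  <
Q = 3, R = 3 ↦ 0  <
So 4 of the 16 assignments meet the threshold.

4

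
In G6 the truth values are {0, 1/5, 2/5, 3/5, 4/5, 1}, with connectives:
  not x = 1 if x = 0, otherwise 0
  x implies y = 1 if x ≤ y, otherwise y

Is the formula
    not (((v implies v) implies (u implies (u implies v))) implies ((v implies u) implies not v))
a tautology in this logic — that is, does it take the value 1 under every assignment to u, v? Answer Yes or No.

No

Counterexample: take u = 0, v = 0.
v implies v = 0 implies 0 = 1
u implies v = 0 implies 0 = 1
u implies (u implies v) = 0 implies 1 = 1
(v implies v) implies (u implies (u implies v)) = 1 implies 1 = 1
v implies u = 0 implies 0 = 1
not v = not 0 = 1
(v implies u) implies not v = 1 implies 1 = 1
((v implies v) implies (u implies (u implies v))) implies ((v implies u) implies not v) = 1 implies 1 = 1
not (((v implies v) implies (u implies (u implies v))) implies ((v implies u) implies not v)) = not 1 = 0
This gives 0 ≠ 1.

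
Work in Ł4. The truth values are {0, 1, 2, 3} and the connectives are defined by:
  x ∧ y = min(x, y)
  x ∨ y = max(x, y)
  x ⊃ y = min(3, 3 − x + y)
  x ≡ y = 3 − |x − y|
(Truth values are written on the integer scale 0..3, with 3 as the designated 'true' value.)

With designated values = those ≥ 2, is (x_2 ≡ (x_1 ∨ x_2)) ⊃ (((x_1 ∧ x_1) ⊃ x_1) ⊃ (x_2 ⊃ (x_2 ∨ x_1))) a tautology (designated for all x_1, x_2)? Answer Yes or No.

Yes

x_1 = 0, x_2 = 0 ↦ 3
x_1 = 0, x_2 = 1 ↦ 3
x_1 = 0, x_2 = 2 ↦ 3
x_1 = 0, x_2 = 3 ↦ 3
x_1 = 1, x_2 = 0 ↦ 3
x_1 = 1, x_2 = 1 ↦ 3
x_1 = 1, x_2 = 2 ↦ 3
x_1 = 1, x_2 = 3 ↦ 3
x_1 = 2, x_2 = 0 ↦ 3
x_1 = 2, x_2 = 1 ↦ 3
x_1 = 2, x_2 = 2 ↦ 3
x_1 = 2, x_2 = 3 ↦ 3
x_1 = 3, x_2 = 0 ↦ 3
x_1 = 3, x_2 = 1 ↦ 3
x_1 = 3, x_2 = 2 ↦ 3
x_1 = 3, x_2 = 3 ↦ 3
Every assignment gives a value ≥ 2.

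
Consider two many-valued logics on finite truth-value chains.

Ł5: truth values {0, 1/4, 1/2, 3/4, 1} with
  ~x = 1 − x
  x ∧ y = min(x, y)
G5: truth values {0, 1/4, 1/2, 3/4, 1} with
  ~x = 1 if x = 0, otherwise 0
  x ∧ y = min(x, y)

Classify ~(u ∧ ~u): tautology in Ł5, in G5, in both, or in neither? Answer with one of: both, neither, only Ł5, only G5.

only G5

In Ł5: at u = 1/4 the value is 3/4 — not a tautology.
In G5: every assignment gives 1 — tautology.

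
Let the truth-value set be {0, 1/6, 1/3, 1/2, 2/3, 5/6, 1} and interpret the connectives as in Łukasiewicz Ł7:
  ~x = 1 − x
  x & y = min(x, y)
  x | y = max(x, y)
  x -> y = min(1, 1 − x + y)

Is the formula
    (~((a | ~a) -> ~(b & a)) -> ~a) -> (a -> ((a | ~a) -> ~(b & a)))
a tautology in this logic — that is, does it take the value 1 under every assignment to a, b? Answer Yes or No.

At a = 0, b = 1/3, for instance:
~a = ~0 = 1
a | ~a = 0 | 1 = 1
b & a = 1/3 & 0 = 0
~(b & a) = ~0 = 1
(a | ~a) -> ~(b & a) = 1 -> 1 = 1
~((a | ~a) -> ~(b & a)) = ~1 = 0
~a = ~0 = 1
~((a | ~a) -> ~(b & a)) -> ~a = 0 -> 1 = 1
a -> ((a | ~a) -> ~(b & a)) = 0 -> 1 = 1
(~((a | ~a) -> ~(b & a)) -> ~a) -> (a -> ((a | ~a) -> ~(b & a))) = 1 -> 1 = 1
and checking the remaining 48 assignments likewise gives ≥ 1 in every case.

Yes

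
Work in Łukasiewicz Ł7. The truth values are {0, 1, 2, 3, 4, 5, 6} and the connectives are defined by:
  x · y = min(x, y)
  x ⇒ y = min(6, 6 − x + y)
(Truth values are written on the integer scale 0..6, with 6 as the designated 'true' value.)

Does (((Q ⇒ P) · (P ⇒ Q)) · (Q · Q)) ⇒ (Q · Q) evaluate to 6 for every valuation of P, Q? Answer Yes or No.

Yes

At P = 3, Q = 5, for instance:
Q ⇒ P = 5 ⇒ 3 = 4
P ⇒ Q = 3 ⇒ 5 = 6
(Q ⇒ P) · (P ⇒ Q) = 4 · 6 = 4
Q · Q = 5 · 5 = 5
((Q ⇒ P) · (P ⇒ Q)) · (Q · Q) = 4 · 5 = 4
(((Q ⇒ P) · (P ⇒ Q)) · (Q · Q)) ⇒ (Q · Q) = 4 ⇒ 5 = 6
and checking the remaining 48 assignments likewise gives ≥ 6 in every case.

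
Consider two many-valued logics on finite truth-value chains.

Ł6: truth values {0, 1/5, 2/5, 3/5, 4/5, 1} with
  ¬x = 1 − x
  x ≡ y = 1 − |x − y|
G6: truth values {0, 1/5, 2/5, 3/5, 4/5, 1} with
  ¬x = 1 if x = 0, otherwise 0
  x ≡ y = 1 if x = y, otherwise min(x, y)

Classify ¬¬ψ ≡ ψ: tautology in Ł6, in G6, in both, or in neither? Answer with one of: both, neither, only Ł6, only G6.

In Ł6: every assignment gives 1 — tautology.
In G6: at ψ = 1/5 the value is 1/5 — not a tautology.

only Ł6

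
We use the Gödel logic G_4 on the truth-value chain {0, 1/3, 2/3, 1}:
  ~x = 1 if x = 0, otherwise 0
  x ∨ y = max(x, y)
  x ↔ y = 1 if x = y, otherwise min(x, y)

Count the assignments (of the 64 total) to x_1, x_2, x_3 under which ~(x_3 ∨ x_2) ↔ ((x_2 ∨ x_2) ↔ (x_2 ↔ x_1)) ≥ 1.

18

value 1: 18 assignments (counts)
value 0: 46 assignments
So 18 of the 64 assignments meet the threshold.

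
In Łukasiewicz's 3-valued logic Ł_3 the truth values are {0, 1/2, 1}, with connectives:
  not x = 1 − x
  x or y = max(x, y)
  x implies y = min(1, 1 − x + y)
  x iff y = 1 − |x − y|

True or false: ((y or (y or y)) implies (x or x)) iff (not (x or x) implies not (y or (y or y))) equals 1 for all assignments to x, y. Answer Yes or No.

Yes

x = 0, y = 0 ↦ 1
x = 0, y = 1/2 ↦ 1
x = 0, y = 1 ↦ 1
x = 1/2, y = 0 ↦ 1
x = 1/2, y = 1/2 ↦ 1
x = 1/2, y = 1 ↦ 1
x = 1, y = 0 ↦ 1
x = 1, y = 1/2 ↦ 1
x = 1, y = 1 ↦ 1
Every assignment gives a value ≥ 1.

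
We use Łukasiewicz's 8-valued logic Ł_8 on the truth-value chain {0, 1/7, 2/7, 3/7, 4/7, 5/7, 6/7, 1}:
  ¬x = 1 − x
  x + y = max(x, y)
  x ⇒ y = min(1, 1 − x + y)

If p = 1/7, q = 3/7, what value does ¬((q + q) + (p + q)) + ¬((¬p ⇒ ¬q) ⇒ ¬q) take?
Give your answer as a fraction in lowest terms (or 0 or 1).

q + q = 3/7 + 3/7 = 3/7
p + q = 1/7 + 3/7 = 3/7
(q + q) + (p + q) = 3/7 + 3/7 = 3/7
¬((q + q) + (p + q)) = ¬3/7 = 4/7
¬p = ¬1/7 = 6/7
¬q = ¬3/7 = 4/7
¬p ⇒ ¬q = 6/7 ⇒ 4/7 = 5/7
¬q = ¬3/7 = 4/7
(¬p ⇒ ¬q) ⇒ ¬q = 5/7 ⇒ 4/7 = 6/7
¬((¬p ⇒ ¬q) ⇒ ¬q) = ¬6/7 = 1/7
¬((q + q) + (p + q)) + ¬((¬p ⇒ ¬q) ⇒ ¬q) = 4/7 + 1/7 = 4/7

4/7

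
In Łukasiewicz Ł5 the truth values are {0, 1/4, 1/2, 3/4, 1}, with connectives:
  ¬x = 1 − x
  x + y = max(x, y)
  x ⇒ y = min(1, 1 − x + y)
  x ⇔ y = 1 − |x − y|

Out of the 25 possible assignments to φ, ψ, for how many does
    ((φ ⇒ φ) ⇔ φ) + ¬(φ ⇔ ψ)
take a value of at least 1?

6

value 1: 6 assignments (counts)
value 3/4: 7 assignments
value 1/2: 7 assignments
value 1/4: 4 assignments
value 0: 1 assignment
So 6 of the 25 assignments meet the threshold.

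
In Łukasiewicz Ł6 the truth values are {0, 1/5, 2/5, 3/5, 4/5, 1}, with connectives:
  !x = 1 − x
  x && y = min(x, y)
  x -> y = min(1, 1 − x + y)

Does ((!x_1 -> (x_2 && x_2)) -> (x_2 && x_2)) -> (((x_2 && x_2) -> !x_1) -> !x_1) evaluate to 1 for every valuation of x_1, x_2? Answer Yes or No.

Yes

At x_1 = 0, x_2 = 2/5, for instance:
!x_1 = !0 = 1
x_2 && x_2 = 2/5 && 2/5 = 2/5
!x_1 -> (x_2 && x_2) = 1 -> 2/5 = 2/5
(!x_1 -> (x_2 && x_2)) -> (x_2 && x_2) = 2/5 -> 2/5 = 1
(x_2 && x_2) -> !x_1 = 2/5 -> 1 = 1
((x_2 && x_2) -> !x_1) -> !x_1 = 1 -> 1 = 1
((!x_1 -> (x_2 && x_2)) -> (x_2 && x_2)) -> (((x_2 && x_2) -> !x_1) -> !x_1) = 1 -> 1 = 1
and checking the remaining 35 assignments likewise gives ≥ 1 in every case.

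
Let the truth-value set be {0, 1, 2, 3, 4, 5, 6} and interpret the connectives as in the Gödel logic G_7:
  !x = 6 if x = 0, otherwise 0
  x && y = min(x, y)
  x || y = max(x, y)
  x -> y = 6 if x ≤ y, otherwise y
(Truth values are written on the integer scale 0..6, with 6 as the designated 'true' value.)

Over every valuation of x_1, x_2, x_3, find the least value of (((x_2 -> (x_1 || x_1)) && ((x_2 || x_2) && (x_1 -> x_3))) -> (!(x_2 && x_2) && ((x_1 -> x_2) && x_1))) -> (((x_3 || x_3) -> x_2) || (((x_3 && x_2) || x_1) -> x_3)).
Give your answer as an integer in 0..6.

1

Take x_1 = 2, x_2 = 0, x_3 = 1:
x_1 || x_1 = 2 || 2 = 2
x_2 -> (x_1 || x_1) = 0 -> 2 = 6
x_2 || x_2 = 0 || 0 = 0
x_1 -> x_3 = 2 -> 1 = 1
(x_2 || x_2) && (x_1 -> x_3) = 0 && 1 = 0
(x_2 -> (x_1 || x_1)) && ((x_2 || x_2) && (x_1 -> x_3)) = 6 && 0 = 0
x_2 && x_2 = 0 && 0 = 0
!(x_2 && x_2) = !0 = 6
x_1 -> x_2 = 2 -> 0 = 0
(x_1 -> x_2) && x_1 = 0 && 2 = 0
!(x_2 && x_2) && ((x_1 -> x_2) && x_1) = 6 && 0 = 0
((x_2 -> (x_1 || x_1)) && ((x_2 || x_2) && (x_1 -> x_3))) -> (!(x_2 && x_2) && ((x_1 -> x_2) && x_1)) = 0 -> 0 = 6
x_3 || x_3 = 1 || 1 = 1
(x_3 || x_3) -> x_2 = 1 -> 0 = 0
x_3 && x_2 = 1 && 0 = 0
(x_3 && x_2) || x_1 = 0 || 2 = 2
((x_3 && x_2) || x_1) -> x_3 = 2 -> 1 = 1
((x_3 || x_3) -> x_2) || (((x_3 && x_2) || x_1) -> x_3) = 0 || 1 = 1
(((x_2 -> (x_1 || x_1)) && ((x_2 || x_2) && (x_1 -> x_3))) -> (!(x_2 && x_2) && ((x_1 -> x_2) && x_1))) -> (((x_3 || x_3) -> x_2) || (((x_3 && x_2) || x_1) -> x_3)) = 6 -> 1 = 1
No assignment yields a value below 1, so this is the minimum.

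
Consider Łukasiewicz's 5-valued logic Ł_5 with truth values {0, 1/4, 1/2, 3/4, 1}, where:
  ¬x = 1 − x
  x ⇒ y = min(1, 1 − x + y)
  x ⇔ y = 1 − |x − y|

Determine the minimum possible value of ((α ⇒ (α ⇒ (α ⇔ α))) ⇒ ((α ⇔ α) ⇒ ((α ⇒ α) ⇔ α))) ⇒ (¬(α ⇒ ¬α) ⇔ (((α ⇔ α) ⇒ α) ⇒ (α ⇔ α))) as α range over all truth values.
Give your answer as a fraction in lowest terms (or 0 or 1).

1/2

Take α = 1/2:
α ⇔ α = 1/2 ⇔ 1/2 = 1
α ⇒ (α ⇔ α) = 1/2 ⇒ 1 = 1
α ⇒ (α ⇒ (α ⇔ α)) = 1/2 ⇒ 1 = 1
α ⇔ α = 1/2 ⇔ 1/2 = 1
α ⇒ α = 1/2 ⇒ 1/2 = 1
(α ⇒ α) ⇔ α = 1 ⇔ 1/2 = 1/2
(α ⇔ α) ⇒ ((α ⇒ α) ⇔ α) = 1 ⇒ 1/2 = 1/2
(α ⇒ (α ⇒ (α ⇔ α))) ⇒ ((α ⇔ α) ⇒ ((α ⇒ α) ⇔ α)) = 1 ⇒ 1/2 = 1/2
¬α = ¬1/2 = 1/2
α ⇒ ¬α = 1/2 ⇒ 1/2 = 1
¬(α ⇒ ¬α) = ¬1 = 0
α ⇔ α = 1/2 ⇔ 1/2 = 1
(α ⇔ α) ⇒ α = 1 ⇒ 1/2 = 1/2
α ⇔ α = 1/2 ⇔ 1/2 = 1
((α ⇔ α) ⇒ α) ⇒ (α ⇔ α) = 1/2 ⇒ 1 = 1
¬(α ⇒ ¬α) ⇔ (((α ⇔ α) ⇒ α) ⇒ (α ⇔ α)) = 0 ⇔ 1 = 0
((α ⇒ (α ⇒ (α ⇔ α))) ⇒ ((α ⇔ α) ⇒ ((α ⇒ α) ⇔ α))) ⇒ (¬(α ⇒ ¬α) ⇔ (((α ⇔ α) ⇒ α) ⇒ (α ⇔ α))) = 1/2 ⇒ 0 = 1/2
No assignment yields a value below 1/2, so this is the minimum.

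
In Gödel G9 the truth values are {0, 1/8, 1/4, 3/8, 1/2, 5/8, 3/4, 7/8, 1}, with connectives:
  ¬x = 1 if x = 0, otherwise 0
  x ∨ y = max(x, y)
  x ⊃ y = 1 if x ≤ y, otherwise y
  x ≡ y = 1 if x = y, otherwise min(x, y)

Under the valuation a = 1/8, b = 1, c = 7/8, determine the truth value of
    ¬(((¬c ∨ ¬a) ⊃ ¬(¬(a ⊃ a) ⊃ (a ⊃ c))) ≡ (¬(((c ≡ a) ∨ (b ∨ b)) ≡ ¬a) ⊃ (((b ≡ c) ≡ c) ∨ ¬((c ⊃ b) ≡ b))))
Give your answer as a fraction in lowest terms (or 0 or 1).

¬c = ¬7/8 = 0
¬a = ¬1/8 = 0
¬c ∨ ¬a = 0 ∨ 0 = 0
a ⊃ a = 1/8 ⊃ 1/8 = 1
¬(a ⊃ a) = ¬1 = 0
a ⊃ c = 1/8 ⊃ 7/8 = 1
¬(a ⊃ a) ⊃ (a ⊃ c) = 0 ⊃ 1 = 1
¬(¬(a ⊃ a) ⊃ (a ⊃ c)) = ¬1 = 0
(¬c ∨ ¬a) ⊃ ¬(¬(a ⊃ a) ⊃ (a ⊃ c)) = 0 ⊃ 0 = 1
c ≡ a = 7/8 ≡ 1/8 = 1/8
b ∨ b = 1 ∨ 1 = 1
(c ≡ a) ∨ (b ∨ b) = 1/8 ∨ 1 = 1
¬a = ¬1/8 = 0
((c ≡ a) ∨ (b ∨ b)) ≡ ¬a = 1 ≡ 0 = 0
¬(((c ≡ a) ∨ (b ∨ b)) ≡ ¬a) = ¬0 = 1
b ≡ c = 1 ≡ 7/8 = 7/8
(b ≡ c) ≡ c = 7/8 ≡ 7/8 = 1
c ⊃ b = 7/8 ⊃ 1 = 1
(c ⊃ b) ≡ b = 1 ≡ 1 = 1
¬((c ⊃ b) ≡ b) = ¬1 = 0
((b ≡ c) ≡ c) ∨ ¬((c ⊃ b) ≡ b) = 1 ∨ 0 = 1
¬(((c ≡ a) ∨ (b ∨ b)) ≡ ¬a) ⊃ (((b ≡ c) ≡ c) ∨ ¬((c ⊃ b) ≡ b)) = 1 ⊃ 1 = 1
((¬c ∨ ¬a) ⊃ ¬(¬(a ⊃ a) ⊃ (a ⊃ c))) ≡ (¬(((c ≡ a) ∨ (b ∨ b)) ≡ ¬a) ⊃ (((b ≡ c) ≡ c) ∨ ¬((c ⊃ b) ≡ b))) = 1 ≡ 1 = 1
¬(((¬c ∨ ¬a) ⊃ ¬(¬(a ⊃ a) ⊃ (a ⊃ c))) ≡ (¬(((c ≡ a) ∨ (b ∨ b)) ≡ ¬a) ⊃ (((b ≡ c) ≡ c) ∨ ¬((c ⊃ b) ≡ b)))) = ¬1 = 0

0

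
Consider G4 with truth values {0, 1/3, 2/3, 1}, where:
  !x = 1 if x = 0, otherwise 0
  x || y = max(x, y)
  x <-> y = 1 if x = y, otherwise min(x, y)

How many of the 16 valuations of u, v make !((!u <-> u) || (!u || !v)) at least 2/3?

9

u = 0, v = 0 ↦ 0  <
u = 0, v = 1/3 ↦ 0  <
u = 0, v = 2/3 ↦ 0  <
u = 0, v = 1 ↦ 0  <
u = 1/3, v = 0 ↦ 0  <
u = 1/3, v = 1/3 ↦ 1  ≥
u = 1/3, v = 2/3 ↦ 1  ≥
u = 1/3, v = 1 ↦ 1  ≥
u = 2/3, v = 0 ↦ 0  <
u = 2/3, v = 1/3 ↦ 1  ≥
u = 2/3, v = 2/3 ↦ 1  ≥
u = 2/3, v = 1 ↦ 1  ≥
u = 1, v = 0 ↦ 0  <
u = 1, v = 1/3 ↦ 1  ≥
u = 1, v = 2/3 ↦ 1  ≥
u = 1, v = 1 ↦ 1  ≥
So 9 of the 16 assignments meet the threshold.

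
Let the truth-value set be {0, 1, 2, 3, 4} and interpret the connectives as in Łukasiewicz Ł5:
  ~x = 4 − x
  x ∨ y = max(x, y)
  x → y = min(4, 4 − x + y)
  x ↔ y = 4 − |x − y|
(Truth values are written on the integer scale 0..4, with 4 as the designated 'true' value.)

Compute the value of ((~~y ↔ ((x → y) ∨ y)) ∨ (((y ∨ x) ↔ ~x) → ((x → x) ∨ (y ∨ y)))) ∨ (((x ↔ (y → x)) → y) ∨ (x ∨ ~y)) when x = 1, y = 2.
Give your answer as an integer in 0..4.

~y = ~2 = 2
~~y = ~2 = 2
x → y = 1 → 2 = 4
(x → y) ∨ y = 4 ∨ 2 = 4
~~y ↔ ((x → y) ∨ y) = 2 ↔ 4 = 2
y ∨ x = 2 ∨ 1 = 2
~x = ~1 = 3
(y ∨ x) ↔ ~x = 2 ↔ 3 = 3
x → x = 1 → 1 = 4
y ∨ y = 2 ∨ 2 = 2
(x → x) ∨ (y ∨ y) = 4 ∨ 2 = 4
((y ∨ x) ↔ ~x) → ((x → x) ∨ (y ∨ y)) = 3 → 4 = 4
(~~y ↔ ((x → y) ∨ y)) ∨ (((y ∨ x) ↔ ~x) → ((x → x) ∨ (y ∨ y))) = 2 ∨ 4 = 4
y → x = 2 → 1 = 3
x ↔ (y → x) = 1 ↔ 3 = 2
(x ↔ (y → x)) → y = 2 → 2 = 4
~y = ~2 = 2
x ∨ ~y = 1 ∨ 2 = 2
((x ↔ (y → x)) → y) ∨ (x ∨ ~y) = 4 ∨ 2 = 4
((~~y ↔ ((x → y) ∨ y)) ∨ (((y ∨ x) ↔ ~x) → ((x → x) ∨ (y ∨ y)))) ∨ (((x ↔ (y → x)) → y) ∨ (x ∨ ~y)) = 4 ∨ 4 = 4

4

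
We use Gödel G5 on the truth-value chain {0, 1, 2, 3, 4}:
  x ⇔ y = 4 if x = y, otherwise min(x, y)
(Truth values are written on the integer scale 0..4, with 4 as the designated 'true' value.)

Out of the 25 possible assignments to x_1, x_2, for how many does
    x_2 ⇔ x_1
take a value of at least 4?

5

value 4: 5 assignments (counts)
value 3: 2 assignments
value 2: 4 assignments
value 1: 6 assignments
value 0: 8 assignments
So 5 of the 25 assignments meet the threshold.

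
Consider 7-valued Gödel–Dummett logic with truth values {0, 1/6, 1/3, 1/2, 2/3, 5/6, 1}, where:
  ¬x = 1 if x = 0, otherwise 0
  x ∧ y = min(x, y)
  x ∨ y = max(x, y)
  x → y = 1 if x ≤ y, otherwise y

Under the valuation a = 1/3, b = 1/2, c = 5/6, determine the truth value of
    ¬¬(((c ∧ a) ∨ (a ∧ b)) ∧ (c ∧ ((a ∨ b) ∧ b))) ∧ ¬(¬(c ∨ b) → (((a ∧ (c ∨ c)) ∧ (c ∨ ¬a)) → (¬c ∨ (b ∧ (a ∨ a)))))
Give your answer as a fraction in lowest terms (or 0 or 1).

0

c ∧ a = 5/6 ∧ 1/3 = 1/3
a ∧ b = 1/3 ∧ 1/2 = 1/3
(c ∧ a) ∨ (a ∧ b) = 1/3 ∨ 1/3 = 1/3
a ∨ b = 1/3 ∨ 1/2 = 1/2
(a ∨ b) ∧ b = 1/2 ∧ 1/2 = 1/2
c ∧ ((a ∨ b) ∧ b) = 5/6 ∧ 1/2 = 1/2
((c ∧ a) ∨ (a ∧ b)) ∧ (c ∧ ((a ∨ b) ∧ b)) = 1/3 ∧ 1/2 = 1/3
¬(((c ∧ a) ∨ (a ∧ b)) ∧ (c ∧ ((a ∨ b) ∧ b))) = ¬1/3 = 0
¬¬(((c ∧ a) ∨ (a ∧ b)) ∧ (c ∧ ((a ∨ b) ∧ b))) = ¬0 = 1
c ∨ b = 5/6 ∨ 1/2 = 5/6
¬(c ∨ b) = ¬5/6 = 0
c ∨ c = 5/6 ∨ 5/6 = 5/6
a ∧ (c ∨ c) = 1/3 ∧ 5/6 = 1/3
¬a = ¬1/3 = 0
c ∨ ¬a = 5/6 ∨ 0 = 5/6
(a ∧ (c ∨ c)) ∧ (c ∨ ¬a) = 1/3 ∧ 5/6 = 1/3
¬c = ¬5/6 = 0
a ∨ a = 1/3 ∨ 1/3 = 1/3
b ∧ (a ∨ a) = 1/2 ∧ 1/3 = 1/3
¬c ∨ (b ∧ (a ∨ a)) = 0 ∨ 1/3 = 1/3
((a ∧ (c ∨ c)) ∧ (c ∨ ¬a)) → (¬c ∨ (b ∧ (a ∨ a))) = 1/3 → 1/3 = 1
¬(c ∨ b) → (((a ∧ (c ∨ c)) ∧ (c ∨ ¬a)) → (¬c ∨ (b ∧ (a ∨ a)))) = 0 → 1 = 1
¬(¬(c ∨ b) → (((a ∧ (c ∨ c)) ∧ (c ∨ ¬a)) → (¬c ∨ (b ∧ (a ∨ a))))) = ¬1 = 0
¬¬(((c ∧ a) ∨ (a ∧ b)) ∧ (c ∧ ((a ∨ b) ∧ b))) ∧ ¬(¬(c ∨ b) → (((a ∧ (c ∨ c)) ∧ (c ∨ ¬a)) → (¬c ∨ (b ∧ (a ∨ a))))) = 1 ∧ 0 = 0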